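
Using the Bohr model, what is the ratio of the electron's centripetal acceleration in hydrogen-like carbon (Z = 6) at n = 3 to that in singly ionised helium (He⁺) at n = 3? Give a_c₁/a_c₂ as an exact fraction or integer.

a_c ∝ Z^3 · n^-4
a_c₁/a_c₂ = (6/2)^3 · (3/3)^-4 = 27

27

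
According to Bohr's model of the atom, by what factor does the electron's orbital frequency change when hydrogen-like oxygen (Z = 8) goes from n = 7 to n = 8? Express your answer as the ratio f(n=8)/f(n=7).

f ∝ Z^2 · n^-3; with Z fixed, f ∝ n^-3.
f(n=8)/f(n=7) = (8/7)^-3 = 343/512

343/512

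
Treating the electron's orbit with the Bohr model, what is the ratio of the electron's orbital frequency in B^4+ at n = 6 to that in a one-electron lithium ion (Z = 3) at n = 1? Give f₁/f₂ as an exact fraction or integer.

f ∝ Z^2 · n^-3
f₁/f₂ = (5/3)^2 · (6/1)^-3 = 25/1944

25/1944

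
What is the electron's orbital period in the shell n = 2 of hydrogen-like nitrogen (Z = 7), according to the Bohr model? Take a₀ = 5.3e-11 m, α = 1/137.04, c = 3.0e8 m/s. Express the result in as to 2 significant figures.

r = n²a₀/Z = 2²·5.3e-11/7 = 3.0e-11 m
v = Zαc/n = 7·0.0073·3.0e8/2 = 7.7e6 m/s
T = 2πr/v = 2.5e-17 s = 25 as

25 as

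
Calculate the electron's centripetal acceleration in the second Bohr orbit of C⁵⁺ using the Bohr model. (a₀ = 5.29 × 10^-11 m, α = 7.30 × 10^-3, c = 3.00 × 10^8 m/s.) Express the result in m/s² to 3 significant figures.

r = n²a₀/Z = 3.53 × 10^-11 m, v = Zαc/n = 6.57 × 10^6 m/s
a = v²/r = (6.57 × 10^6)² / 3.53 × 10^-11 = 1.22 × 10^24 m/s²

1.22 × 10^24 m/s²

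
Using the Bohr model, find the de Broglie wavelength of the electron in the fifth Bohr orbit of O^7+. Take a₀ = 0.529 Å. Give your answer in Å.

The Bohr quantisation condition is nλ = 2πr_n.
r_n = n²a₀/Z = 1.65 Å
λ = 2πr_n/n = 2π·1.65/5 = 2.08 Å

2.08 Å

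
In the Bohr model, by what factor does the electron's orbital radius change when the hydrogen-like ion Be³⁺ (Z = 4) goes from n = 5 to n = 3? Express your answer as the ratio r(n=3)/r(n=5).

r ∝ Z^-1 · n^2; with Z fixed, r ∝ n^2.
r(n=3)/r(n=5) = (3/5)^2 = 9/25

9/25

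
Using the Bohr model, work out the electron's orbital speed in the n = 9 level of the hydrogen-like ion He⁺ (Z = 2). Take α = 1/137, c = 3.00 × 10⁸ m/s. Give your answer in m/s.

v_n = Zαc/n = 2 × 0.00730 × 3.00 × 10⁸ / 9
    = 4.87 × 10⁵ m/s

4.87 × 10⁵ m/s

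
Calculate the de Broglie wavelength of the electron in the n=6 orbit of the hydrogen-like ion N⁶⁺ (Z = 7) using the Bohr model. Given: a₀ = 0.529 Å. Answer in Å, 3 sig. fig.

The Bohr quantisation condition is nλ = 2πr_n.
r_n = n²a₀/Z = 2.72 Å
λ = 2πr_n/n = 2π·2.72/6 = 2.85 Å

2.85 Å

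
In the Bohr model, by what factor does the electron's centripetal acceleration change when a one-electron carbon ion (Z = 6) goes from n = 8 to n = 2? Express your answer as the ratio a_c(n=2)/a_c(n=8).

a_c ∝ Z^3 · n^-4; with Z fixed, a_c ∝ n^-4.
a_c(n=2)/a_c(n=8) = (2/8)^-4 = 256

256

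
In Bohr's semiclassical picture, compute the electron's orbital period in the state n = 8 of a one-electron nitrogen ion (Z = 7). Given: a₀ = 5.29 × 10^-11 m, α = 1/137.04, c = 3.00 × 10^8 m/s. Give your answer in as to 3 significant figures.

r = n²a₀/Z = 8²·5.29 × 10^-11/7 = 4.84 × 10^-10 m
v = Zαc/n = 7·0.00730·3.00 × 10^8/8 = 1.92 × 10^6 m/s
T = 2πr/v = 1.59 × 10^-15 s = 1590 as

1590 as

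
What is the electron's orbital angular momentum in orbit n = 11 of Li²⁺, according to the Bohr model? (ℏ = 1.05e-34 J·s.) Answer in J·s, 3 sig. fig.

L_n = nℏ = 11 × 1.05e-34 = 1.16e-33 J·s

1.16e-33 J·s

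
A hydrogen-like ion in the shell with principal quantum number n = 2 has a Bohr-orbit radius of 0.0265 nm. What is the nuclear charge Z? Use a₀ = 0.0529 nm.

r_n = n²a₀/Z ⇒ Z = n²a₀/r = 2² × 0.0529 / 0.0265 ≈ 7.98
Z = 8

8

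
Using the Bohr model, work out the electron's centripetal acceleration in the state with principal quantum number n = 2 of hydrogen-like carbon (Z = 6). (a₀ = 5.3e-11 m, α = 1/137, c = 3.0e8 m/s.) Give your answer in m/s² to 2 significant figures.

1.2e24 m/s²

r = n²a₀/Z = 3.5e-11 m, v = Zαc/n = 6.6e6 m/s
a = v²/r = (6.6e6)² / 3.5e-11 = 1.2e24 m/s²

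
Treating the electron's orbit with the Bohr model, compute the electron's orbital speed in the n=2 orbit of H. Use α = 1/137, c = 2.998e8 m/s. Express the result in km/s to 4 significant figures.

1094 km/s

v_n = Zαc/n = 1 × 0.007299 × 2.998e8 / 2
    = 1094 km/s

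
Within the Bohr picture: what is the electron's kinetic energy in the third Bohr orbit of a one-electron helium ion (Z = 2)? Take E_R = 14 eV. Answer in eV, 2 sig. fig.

6.2 eV

For a Coulomb orbit the virial theorem gives K = −E_n.
E_n = −E_R·Z²/n², so K = E_R·Z²/n² = 14 × 2²/3² = 6.2 eV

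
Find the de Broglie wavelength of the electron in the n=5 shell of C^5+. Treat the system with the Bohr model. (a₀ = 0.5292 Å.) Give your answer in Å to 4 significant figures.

The Bohr quantisation condition is nλ = 2πr_n.
r_n = n²a₀/Z = 2.205 Å
λ = 2πr_n/n = 2π·2.205/5 = 2.771 Å

2.771 Å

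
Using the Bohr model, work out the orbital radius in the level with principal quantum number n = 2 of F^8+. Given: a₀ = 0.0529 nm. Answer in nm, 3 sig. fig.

0.0235 nm

r_n = n²a₀/Z = 2² × 0.0529 / 9
    = 4 × 0.0529 / 9 = 0.0235 nm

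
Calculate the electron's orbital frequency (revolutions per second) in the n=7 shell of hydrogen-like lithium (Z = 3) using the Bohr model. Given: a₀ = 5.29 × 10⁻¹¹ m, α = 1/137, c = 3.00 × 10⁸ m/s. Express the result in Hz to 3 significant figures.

r = n²a₀/Z = 8.64 × 10⁻¹⁰ m, v = Zαc/n = 9.38 × 10⁵ m/s
f = v/(2πr) = 1.73 × 10¹⁴ Hz

1.73 × 10¹⁴ Hz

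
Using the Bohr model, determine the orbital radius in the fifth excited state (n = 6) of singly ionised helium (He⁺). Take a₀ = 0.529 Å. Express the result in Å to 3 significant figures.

9.52 Å

r_n = n²a₀/Z = 6² × 0.529 / 2
    = 36 × 0.529 / 2 = 9.52 Å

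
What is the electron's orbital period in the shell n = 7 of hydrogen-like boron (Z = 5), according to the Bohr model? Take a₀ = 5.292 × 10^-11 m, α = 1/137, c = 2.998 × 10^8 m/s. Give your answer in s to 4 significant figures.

2.085 × 10^-15 s

r = n²a₀/Z = 7²·5.292 × 10^-11/5 = 5.186 × 10^-10 m
v = Zαc/n = 5·0.007299·2.998 × 10^8/7 = 1.563 × 10^6 m/s
T = 2πr/v = 2.085 × 10^-15 s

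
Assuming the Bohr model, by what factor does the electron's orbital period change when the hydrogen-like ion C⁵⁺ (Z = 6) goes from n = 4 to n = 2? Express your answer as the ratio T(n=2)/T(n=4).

T ∝ Z^-2 · n^3; with Z fixed, T ∝ n^3.
T(n=2)/T(n=4) = (2/4)^3 = 1/8

1/8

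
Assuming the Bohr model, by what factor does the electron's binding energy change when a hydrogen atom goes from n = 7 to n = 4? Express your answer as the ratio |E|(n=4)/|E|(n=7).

|E| ∝ Z^2 · n^-2; with Z fixed, |E| ∝ n^-2.
|E|(n=4)/|E|(n=7) = (4/7)^-2 = 49/16

49/16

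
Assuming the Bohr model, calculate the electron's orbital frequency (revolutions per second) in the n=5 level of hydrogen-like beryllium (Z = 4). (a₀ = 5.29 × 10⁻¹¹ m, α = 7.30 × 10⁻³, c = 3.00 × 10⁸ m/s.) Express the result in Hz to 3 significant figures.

8.43 × 10¹⁴ Hz

r = n²a₀/Z = 3.31 × 10⁻¹⁰ m, v = Zαc/n = 1.75 × 10⁶ m/s
f = v/(2πr) = 8.43 × 10¹⁴ Hz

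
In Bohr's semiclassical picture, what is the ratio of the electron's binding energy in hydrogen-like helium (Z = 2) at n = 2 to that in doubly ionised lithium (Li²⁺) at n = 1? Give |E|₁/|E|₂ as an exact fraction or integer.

|E| ∝ Z^2 · n^-2
|E|₁/|E|₂ = (2/3)^2 · (2/1)^-2 = 1/9

1/9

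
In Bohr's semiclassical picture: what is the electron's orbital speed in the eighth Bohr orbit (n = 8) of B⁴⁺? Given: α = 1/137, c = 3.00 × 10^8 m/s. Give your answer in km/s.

1370 km/s

v_n = Zαc/n = 5 × 0.00730 × 3.00 × 10^8 / 8
    = 1370 km/s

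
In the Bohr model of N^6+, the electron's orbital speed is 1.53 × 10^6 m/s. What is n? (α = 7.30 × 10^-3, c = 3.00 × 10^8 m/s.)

10

v_n = Zαc/n ⇒ n = Zαc/v = 7 × 0.00730 × 3.00 × 10^8 / 1.53 × 10^6 ≈ 10.02
n = 10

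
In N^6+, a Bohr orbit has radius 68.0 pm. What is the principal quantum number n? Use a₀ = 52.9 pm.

3

r_n = n²a₀/Z ⇒ n² = rZ/a₀ = 68.0 × 7 / 52.9 ≈ 9.00
n = 3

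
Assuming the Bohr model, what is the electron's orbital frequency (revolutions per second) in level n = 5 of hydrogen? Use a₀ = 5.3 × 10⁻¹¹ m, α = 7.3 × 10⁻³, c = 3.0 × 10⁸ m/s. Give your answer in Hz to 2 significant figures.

5.3 × 10¹³ Hz

r = n²a₀/Z = 1.3 × 10⁻⁹ m, v = Zαc/n = 4.4 × 10⁵ m/s
f = v/(2πr) = 5.3 × 10¹³ Hz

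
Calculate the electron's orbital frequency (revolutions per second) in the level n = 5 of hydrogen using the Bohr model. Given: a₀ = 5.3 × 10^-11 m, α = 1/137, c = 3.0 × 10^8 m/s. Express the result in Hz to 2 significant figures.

r = n²a₀/Z = 1.3 × 10^-9 m, v = Zαc/n = 4.4 × 10^5 m/s
f = v/(2πr) = 5.3 × 10^13 Hz

5.3 × 10^13 Hz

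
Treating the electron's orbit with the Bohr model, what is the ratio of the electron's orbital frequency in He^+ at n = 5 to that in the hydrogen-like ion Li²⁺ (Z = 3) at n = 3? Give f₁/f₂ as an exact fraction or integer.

12/125

f ∝ Z^2 · n^-3
f₁/f₂ = (2/3)^2 · (5/3)^-3 = 12/125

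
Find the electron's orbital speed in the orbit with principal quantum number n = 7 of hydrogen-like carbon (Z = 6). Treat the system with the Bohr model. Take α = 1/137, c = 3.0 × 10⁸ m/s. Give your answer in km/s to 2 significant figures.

1900 km/s

v_n = Zαc/n = 6 × 0.0073 × 3.0 × 10⁸ / 7
    = 1900 km/s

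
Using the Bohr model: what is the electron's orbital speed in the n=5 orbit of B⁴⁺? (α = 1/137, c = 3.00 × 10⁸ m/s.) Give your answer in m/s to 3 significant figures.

v_n = Zαc/n = 5 × 0.00730 × 3.00 × 10⁸ / 5
    = 2.19 × 10⁶ m/s

2.19 × 10⁶ m/s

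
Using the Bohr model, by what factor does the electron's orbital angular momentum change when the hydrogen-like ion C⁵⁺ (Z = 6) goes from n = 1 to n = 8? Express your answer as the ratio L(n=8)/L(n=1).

8

L = nℏ depends only on n, so L ∝ n.
L(n=8)/L(n=1) = (8/1)^1 = 8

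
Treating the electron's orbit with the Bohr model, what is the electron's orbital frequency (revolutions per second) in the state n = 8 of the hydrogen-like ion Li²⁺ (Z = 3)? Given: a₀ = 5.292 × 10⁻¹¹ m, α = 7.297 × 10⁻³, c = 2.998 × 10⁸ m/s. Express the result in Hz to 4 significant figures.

r = n²a₀/Z = 1.129 × 10⁻⁹ m, v = Zαc/n = 8.204 × 10⁵ m/s
f = v/(2πr) = 1.157 × 10¹⁴ Hz

1.157 × 10¹⁴ Hz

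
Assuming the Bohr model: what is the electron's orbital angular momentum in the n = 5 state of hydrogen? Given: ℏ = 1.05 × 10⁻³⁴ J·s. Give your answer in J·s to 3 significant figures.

5.25 × 10⁻³⁴ J·s

L_n = nℏ = 5 × 1.05 × 10⁻³⁴ = 5.25 × 10⁻³⁴ J·s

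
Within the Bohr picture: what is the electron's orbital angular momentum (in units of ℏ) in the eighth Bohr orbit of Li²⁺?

8

L_n = nℏ, so L/ℏ = n = 8.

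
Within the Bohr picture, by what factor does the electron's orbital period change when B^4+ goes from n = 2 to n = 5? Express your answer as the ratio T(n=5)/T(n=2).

T ∝ Z^-2 · n^3; with Z fixed, T ∝ n^3.
T(n=5)/T(n=2) = (5/2)^3 = 125/8

125/8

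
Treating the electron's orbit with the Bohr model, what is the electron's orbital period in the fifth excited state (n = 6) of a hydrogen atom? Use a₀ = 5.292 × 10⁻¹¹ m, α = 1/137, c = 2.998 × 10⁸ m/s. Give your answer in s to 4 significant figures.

3.282 × 10⁻¹⁴ s

r = n²a₀/Z = 6²·5.292 × 10⁻¹¹/1 = 1.905 × 10⁻⁹ m
v = Zαc/n = 1·0.007299·2.998 × 10⁸/6 = 3.647 × 10⁵ m/s
T = 2πr/v = 3.282 × 10⁻¹⁴ s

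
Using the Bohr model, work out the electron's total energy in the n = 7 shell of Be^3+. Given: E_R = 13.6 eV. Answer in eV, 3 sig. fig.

E_n = −E_R·Z²/n² = −13.6 × 4²/7² = -4.44 eV

-4.44 eV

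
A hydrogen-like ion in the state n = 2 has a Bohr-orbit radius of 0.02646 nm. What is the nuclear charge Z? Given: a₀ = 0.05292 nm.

8

r_n = n²a₀/Z ⇒ Z = n²a₀/r = 2² × 0.05292 / 0.02646 ≈ 8.00
Z = 8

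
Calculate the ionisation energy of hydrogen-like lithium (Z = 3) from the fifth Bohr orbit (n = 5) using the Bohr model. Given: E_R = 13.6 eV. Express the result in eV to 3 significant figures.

4.90 eV

E_n = −E_R·Z²/n² = −13.6 × 3²/5² eV = -4.90 eV
Ionisation energy = −E_n = 4.90 eV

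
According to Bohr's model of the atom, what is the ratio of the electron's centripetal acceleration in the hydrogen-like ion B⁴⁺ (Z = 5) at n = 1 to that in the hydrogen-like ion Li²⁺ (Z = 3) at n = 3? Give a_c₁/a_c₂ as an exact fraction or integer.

375

a_c ∝ Z^3 · n^-4
a_c₁/a_c₂ = (5/3)^3 · (1/3)^-4 = 375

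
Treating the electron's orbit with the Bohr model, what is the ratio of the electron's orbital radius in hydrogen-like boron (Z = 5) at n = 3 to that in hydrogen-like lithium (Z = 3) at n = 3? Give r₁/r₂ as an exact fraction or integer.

r ∝ Z^-1 · n^2
r₁/r₂ = (5/3)^-1 · (3/3)^2 = 3/5

3/5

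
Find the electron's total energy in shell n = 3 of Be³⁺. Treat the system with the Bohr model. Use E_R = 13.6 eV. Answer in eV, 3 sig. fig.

E_n = −E_R·Z²/n² = −13.6 × 4²/3² = -24.2 eV

-24.2 eV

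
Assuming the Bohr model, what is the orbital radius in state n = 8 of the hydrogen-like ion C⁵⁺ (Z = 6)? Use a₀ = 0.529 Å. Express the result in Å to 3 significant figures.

r_n = n²a₀/Z = 8² × 0.529 / 6
    = 64 × 0.529 / 6 = 5.64 Å

5.64 Å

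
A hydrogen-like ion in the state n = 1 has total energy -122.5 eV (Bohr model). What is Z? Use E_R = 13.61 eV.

3

E_n = −E_R Z²/n² ⇒ Z² = −E_n n²/E_R = 122.5 × 1² / 13.61 ≈ 9.00
Z = 3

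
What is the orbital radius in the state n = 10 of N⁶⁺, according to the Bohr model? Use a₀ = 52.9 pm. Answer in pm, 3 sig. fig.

756 pm

r_n = n²a₀/Z = 10² × 52.9 / 7
    = 100 × 52.9 / 7 = 756 pm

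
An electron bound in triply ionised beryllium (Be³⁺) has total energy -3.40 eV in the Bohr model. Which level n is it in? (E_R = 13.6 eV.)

E_n = −E_R Z²/n² ⇒ n² = E_R Z²/(−E_n) = 13.6 × 4² / 3.40 ≈ 64.00
n = 8

8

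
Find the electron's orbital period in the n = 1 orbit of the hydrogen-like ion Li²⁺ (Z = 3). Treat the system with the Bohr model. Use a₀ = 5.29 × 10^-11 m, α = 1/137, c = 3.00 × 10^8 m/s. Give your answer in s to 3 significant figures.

r = n²a₀/Z = 1²·5.29 × 10^-11/3 = 1.76 × 10^-11 m
v = Zαc/n = 3·0.00730·3.00 × 10^8/1 = 6.57 × 10^6 m/s
T = 2πr/v = 1.69 × 10^-17 s

1.69 × 10^-17 s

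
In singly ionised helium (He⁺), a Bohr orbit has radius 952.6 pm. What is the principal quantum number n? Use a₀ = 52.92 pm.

6

r_n = n²a₀/Z ⇒ n² = rZ/a₀ = 952.6 × 2 / 52.92 ≈ 36.00
n = 6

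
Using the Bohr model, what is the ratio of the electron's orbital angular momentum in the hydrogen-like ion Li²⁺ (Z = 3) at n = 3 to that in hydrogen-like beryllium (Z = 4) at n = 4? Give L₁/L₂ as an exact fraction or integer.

3/4

L = nℏ is independent of Z.
L₁/L₂ = n₁/n₂ = 3/4 = 3/4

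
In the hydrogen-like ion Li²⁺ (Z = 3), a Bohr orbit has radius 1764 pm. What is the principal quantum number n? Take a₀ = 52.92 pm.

r_n = n²a₀/Z ⇒ n² = rZ/a₀ = 1764 × 3 / 52.92 ≈ 100.00
n = 10

10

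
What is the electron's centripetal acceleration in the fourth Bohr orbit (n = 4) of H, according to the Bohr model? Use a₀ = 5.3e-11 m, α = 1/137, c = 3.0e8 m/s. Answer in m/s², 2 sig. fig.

r = n²a₀/Z = 8.5e-10 m, v = Zαc/n = 5.5e5 m/s
a = v²/r = (5.5e5)² / 8.5e-10 = 3.5e20 m/s²

3.5e20 m/s²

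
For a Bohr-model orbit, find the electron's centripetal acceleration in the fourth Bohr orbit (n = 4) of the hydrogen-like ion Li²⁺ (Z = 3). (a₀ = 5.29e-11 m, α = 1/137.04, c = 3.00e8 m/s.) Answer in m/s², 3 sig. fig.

9.55e21 m/s²

r = n²a₀/Z = 2.82e-10 m, v = Zαc/n = 1.64e6 m/s
a = v²/r = (1.64e6)² / 2.82e-10 = 9.55e21 m/s²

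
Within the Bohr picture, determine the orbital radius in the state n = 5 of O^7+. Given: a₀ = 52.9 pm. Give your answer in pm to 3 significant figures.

r_n = n²a₀/Z = 5² × 52.9 / 8
    = 25 × 52.9 / 8 = 165 pm

165 pm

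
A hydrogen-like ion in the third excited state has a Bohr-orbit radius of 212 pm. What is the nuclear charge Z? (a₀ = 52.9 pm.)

r_n = n²a₀/Z ⇒ Z = n²a₀/r = 4² × 52.9 / 212 ≈ 3.99
Z = 4

4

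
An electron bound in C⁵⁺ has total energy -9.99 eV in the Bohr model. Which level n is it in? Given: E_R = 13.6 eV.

E_n = −E_R Z²/n² ⇒ n² = E_R Z²/(−E_n) = 13.6 × 6² / 9.99 ≈ 49.01
n = 7

7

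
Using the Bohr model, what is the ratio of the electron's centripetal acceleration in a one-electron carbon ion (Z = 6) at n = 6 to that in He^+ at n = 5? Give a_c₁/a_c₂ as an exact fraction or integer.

a_c ∝ Z^3 · n^-4
a_c₁/a_c₂ = (6/2)^3 · (6/5)^-4 = 625/48

625/48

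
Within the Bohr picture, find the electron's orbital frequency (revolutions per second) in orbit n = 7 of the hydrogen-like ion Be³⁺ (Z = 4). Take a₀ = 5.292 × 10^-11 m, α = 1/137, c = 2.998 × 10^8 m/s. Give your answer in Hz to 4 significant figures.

r = n²a₀/Z = 6.483 × 10^-10 m, v = Zαc/n = 1.250 × 10^6 m/s
f = v/(2πr) = 3.070 × 10^14 Hz

3.070 × 10^14 Hz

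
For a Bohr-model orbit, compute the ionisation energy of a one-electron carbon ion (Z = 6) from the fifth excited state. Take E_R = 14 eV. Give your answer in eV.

E_n = −E_R·Z²/n² = −14 × 6²/6² eV = -14 eV
Ionisation energy = −E_n = 14 eV

14 eV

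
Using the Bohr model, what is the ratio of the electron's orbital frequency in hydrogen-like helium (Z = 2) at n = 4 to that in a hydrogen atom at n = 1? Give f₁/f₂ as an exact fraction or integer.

f ∝ Z^2 · n^-3
f₁/f₂ = (2/1)^2 · (4/1)^-3 = 1/16

1/16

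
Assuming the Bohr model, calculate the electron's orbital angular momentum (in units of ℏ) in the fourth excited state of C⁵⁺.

L_n = nℏ, so L/ℏ = n = 5.

5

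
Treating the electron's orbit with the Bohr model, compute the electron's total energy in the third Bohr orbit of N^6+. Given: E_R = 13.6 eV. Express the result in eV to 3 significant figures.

-74.0 eV

E_n = −E_R·Z²/n² = −13.6 × 7²/3² = -74.0 eV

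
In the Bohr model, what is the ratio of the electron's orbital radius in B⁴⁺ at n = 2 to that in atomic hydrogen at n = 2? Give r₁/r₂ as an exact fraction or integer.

r ∝ Z^-1 · n^2
r₁/r₂ = (5/1)^-1 · (2/2)^2 = 1/5

1/5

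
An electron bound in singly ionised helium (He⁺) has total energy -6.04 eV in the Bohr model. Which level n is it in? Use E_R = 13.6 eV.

E_n = −E_R Z²/n² ⇒ n² = E_R Z²/(−E_n) = 13.6 × 2² / 6.04 ≈ 9.01
n = 3

3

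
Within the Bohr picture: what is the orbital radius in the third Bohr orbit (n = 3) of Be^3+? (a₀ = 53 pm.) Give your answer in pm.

120 pm

r_n = n²a₀/Z = 3² × 53 / 4
    = 9 × 53 / 4 = 120 pm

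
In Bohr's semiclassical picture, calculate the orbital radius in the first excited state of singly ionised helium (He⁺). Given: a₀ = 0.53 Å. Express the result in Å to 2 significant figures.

r_n = n²a₀/Z = 2² × 0.53 / 2
    = 4 × 0.53 / 2 = 1.1 Å

1.1 Å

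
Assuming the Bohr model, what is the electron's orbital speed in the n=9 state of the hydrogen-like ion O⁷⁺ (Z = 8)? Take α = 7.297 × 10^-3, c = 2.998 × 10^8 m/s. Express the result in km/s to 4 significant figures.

1945 km/s

v_n = Zαc/n = 8 × 0.007297 × 2.998 × 10^8 / 9
    = 1945 km/s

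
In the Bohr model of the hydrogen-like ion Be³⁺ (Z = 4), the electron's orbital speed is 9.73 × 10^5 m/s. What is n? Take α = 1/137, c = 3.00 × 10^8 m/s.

v_n = Zαc/n ⇒ n = Zαc/v = 4 × 0.00730 × 3.00 × 10^8 / 9.73 × 10^5 ≈ 9.00
n = 9

9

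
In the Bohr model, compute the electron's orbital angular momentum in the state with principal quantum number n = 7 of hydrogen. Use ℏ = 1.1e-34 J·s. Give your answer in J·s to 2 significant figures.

L_n = nℏ = 7 × 1.1e-34 = 7.7e-34 J·s

7.7e-34 J·s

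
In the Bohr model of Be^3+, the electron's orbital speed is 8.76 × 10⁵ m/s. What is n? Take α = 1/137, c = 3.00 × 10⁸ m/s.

10

v_n = Zαc/n ⇒ n = Zαc/v = 4 × 0.00730 × 3.00 × 10⁸ / 8.76 × 10⁵ ≈ 10.00
n = 10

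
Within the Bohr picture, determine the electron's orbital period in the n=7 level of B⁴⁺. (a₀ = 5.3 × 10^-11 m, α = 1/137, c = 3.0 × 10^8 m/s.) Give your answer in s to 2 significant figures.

2.1 × 10^-15 s

r = n²a₀/Z = 7²·5.3 × 10^-11/5 = 5.2 × 10^-10 m
v = Zαc/n = 5·0.0073·3.0 × 10^8/7 = 1.6 × 10^6 m/s
T = 2πr/v = 2.1 × 10^-15 s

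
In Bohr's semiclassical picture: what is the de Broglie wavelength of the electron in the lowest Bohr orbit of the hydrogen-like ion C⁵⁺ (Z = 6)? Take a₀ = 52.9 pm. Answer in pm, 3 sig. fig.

55.4 pm

The Bohr quantisation condition is nλ = 2πr_n.
r_n = n²a₀/Z = 8.82 pm
λ = 2πr_n/n = 2π·8.82/1 = 55.4 pm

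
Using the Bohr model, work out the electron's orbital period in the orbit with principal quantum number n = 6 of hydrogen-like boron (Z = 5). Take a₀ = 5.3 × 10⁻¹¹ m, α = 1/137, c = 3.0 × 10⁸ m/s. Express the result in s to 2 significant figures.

r = n²a₀/Z = 6²·5.3 × 10⁻¹¹/5 = 3.8 × 10⁻¹⁰ m
v = Zαc/n = 5·0.0073·3.0 × 10⁸/6 = 1.8 × 10⁶ m/s
T = 2πr/v = 1.3 × 10⁻¹⁵ s

1.3 × 10⁻¹⁵ s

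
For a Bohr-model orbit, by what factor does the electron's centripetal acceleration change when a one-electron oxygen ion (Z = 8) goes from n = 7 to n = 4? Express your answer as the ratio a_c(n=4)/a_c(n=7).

2401/256

a_c ∝ Z^3 · n^-4; with Z fixed, a_c ∝ n^-4.
a_c(n=4)/a_c(n=7) = (4/7)^-4 = 2401/256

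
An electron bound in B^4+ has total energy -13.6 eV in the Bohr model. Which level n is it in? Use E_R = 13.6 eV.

5

E_n = −E_R Z²/n² ⇒ n² = E_R Z²/(−E_n) = 13.6 × 5² / 13.6 ≈ 25.00
n = 5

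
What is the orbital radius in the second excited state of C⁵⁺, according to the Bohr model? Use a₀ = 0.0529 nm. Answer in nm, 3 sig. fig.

0.0794 nm

r_n = n²a₀/Z = 3² × 0.0529 / 6
    = 9 × 0.0529 / 6 = 0.0794 nm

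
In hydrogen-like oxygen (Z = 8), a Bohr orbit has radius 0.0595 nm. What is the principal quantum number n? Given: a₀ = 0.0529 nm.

3

r_n = n²a₀/Z ⇒ n² = rZ/a₀ = 0.0595 × 8 / 0.0529 ≈ 9.00
n = 3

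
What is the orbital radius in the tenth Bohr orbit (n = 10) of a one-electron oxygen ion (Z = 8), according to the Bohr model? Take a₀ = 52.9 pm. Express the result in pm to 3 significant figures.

661 pm

r_n = n²a₀/Z = 10² × 52.9 / 8
    = 100 × 52.9 / 8 = 661 pm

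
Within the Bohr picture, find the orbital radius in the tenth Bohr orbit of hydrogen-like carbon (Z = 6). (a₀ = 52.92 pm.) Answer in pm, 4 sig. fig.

882.0 pm

r_n = n²a₀/Z = 10² × 52.92 / 6
    = 100 × 52.92 / 6 = 882.0 pm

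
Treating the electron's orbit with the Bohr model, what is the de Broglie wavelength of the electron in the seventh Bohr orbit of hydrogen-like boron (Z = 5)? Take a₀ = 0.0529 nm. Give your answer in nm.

The Bohr quantisation condition is nλ = 2πr_n.
r_n = n²a₀/Z = 0.518 nm
λ = 2πr_n/n = 2π·0.518/7 = 0.465 nm

0.465 nm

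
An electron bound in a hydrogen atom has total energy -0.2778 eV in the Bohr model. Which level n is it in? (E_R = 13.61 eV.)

7

E_n = −E_R Z²/n² ⇒ n² = E_R Z²/(−E_n) = 13.61 × 1² / 0.2778 ≈ 48.99
n = 7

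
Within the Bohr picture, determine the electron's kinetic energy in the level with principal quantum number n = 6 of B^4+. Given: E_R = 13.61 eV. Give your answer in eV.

9.451 eV

For a Coulomb orbit the virial theorem gives K = −E_n.
E_n = −E_R·Z²/n², so K = E_R·Z²/n² = 13.61 × 5²/6² = 9.451 eV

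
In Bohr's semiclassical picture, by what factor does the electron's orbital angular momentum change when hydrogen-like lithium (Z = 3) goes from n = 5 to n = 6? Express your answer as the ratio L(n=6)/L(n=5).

L = nℏ depends only on n, so L ∝ n.
L(n=6)/L(n=5) = (6/5)^1 = 6/5

6/5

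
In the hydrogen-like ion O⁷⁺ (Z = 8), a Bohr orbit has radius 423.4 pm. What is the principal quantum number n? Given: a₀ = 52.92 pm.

r_n = n²a₀/Z ⇒ n² = rZ/a₀ = 423.4 × 8 / 52.92 ≈ 64.01
n = 8

8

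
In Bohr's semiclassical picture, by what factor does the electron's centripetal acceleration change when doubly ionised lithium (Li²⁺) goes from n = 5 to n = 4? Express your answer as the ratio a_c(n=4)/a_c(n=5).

625/256

a_c ∝ Z^3 · n^-4; with Z fixed, a_c ∝ n^-4.
a_c(n=4)/a_c(n=5) = (4/5)^-4 = 625/256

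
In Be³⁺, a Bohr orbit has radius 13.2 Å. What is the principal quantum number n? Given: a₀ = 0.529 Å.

10

r_n = n²a₀/Z ⇒ n² = rZ/a₀ = 13.2 × 4 / 0.529 ≈ 99.81
n = 10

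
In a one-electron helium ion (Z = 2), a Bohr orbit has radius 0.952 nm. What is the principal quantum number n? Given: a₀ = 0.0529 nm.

6

r_n = n²a₀/Z ⇒ n² = rZ/a₀ = 0.952 × 2 / 0.0529 ≈ 35.99
n = 6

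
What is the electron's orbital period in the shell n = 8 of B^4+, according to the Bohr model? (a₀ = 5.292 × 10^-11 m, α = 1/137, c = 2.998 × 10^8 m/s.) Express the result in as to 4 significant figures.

3112 as

r = n²a₀/Z = 8²·5.292 × 10^-11/5 = 6.774 × 10^-10 m
v = Zαc/n = 5·0.007299·2.998 × 10^8/8 = 1.368 × 10^6 m/s
T = 2πr/v = 3.112 × 10^-15 s = 3112 as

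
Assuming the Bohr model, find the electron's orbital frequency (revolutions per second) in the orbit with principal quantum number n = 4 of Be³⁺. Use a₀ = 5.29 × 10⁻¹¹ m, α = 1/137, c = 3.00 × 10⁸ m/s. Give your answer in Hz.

r = n²a₀/Z = 2.12 × 10⁻¹⁰ m, v = Zαc/n = 2.19 × 10⁶ m/s
f = v/(2πr) = 1.65 × 10¹⁵ Hz

1.65 × 10¹⁵ Hz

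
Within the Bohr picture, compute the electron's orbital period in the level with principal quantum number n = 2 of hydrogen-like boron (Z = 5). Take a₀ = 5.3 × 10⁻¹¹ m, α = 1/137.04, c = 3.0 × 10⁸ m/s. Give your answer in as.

r = n²a₀/Z = 2²·5.3 × 10⁻¹¹/5 = 4.2 × 10⁻¹¹ m
v = Zαc/n = 5·0.0073·3.0 × 10⁸/2 = 5.5 × 10⁶ m/s
T = 2πr/v = 4.9 × 10⁻¹⁷ s = 49 as

49 as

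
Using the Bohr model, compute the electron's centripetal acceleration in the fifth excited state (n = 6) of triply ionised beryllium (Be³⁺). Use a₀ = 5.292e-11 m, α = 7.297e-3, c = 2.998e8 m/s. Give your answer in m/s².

r = n²a₀/Z = 4.763e-10 m, v = Zαc/n = 1.458e6 m/s
a = v²/r = (1.458e6)² / 4.763e-10 = 4.466e21 m/s²

4.466e21 m/s²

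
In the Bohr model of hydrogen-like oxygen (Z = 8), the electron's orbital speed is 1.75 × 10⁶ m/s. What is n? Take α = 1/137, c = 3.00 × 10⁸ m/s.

v_n = Zαc/n ⇒ n = Zαc/v = 8 × 0.00730 × 3.00 × 10⁸ / 1.75 × 10⁶ ≈ 10.01
n = 10

10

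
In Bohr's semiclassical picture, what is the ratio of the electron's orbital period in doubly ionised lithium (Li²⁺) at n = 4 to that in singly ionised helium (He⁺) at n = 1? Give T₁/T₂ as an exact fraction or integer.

256/9

T ∝ Z^-2 · n^3
T₁/T₂ = (3/2)^-2 · (4/1)^3 = 256/9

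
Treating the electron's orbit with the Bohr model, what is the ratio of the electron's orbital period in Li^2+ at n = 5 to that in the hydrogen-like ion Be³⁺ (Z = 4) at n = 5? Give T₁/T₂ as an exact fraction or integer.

T ∝ Z^-2 · n^3
T₁/T₂ = (3/4)^-2 · (5/5)^3 = 16/9

16/9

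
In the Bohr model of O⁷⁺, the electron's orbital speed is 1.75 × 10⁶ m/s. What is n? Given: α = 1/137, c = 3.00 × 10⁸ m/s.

v_n = Zαc/n ⇒ n = Zαc/v = 8 × 0.00730 × 3.00 × 10⁸ / 1.75 × 10⁶ ≈ 10.01
n = 10

10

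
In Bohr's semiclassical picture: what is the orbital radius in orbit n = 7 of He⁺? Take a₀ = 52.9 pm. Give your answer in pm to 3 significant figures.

r_n = n²a₀/Z = 7² × 52.9 / 2
    = 49 × 52.9 / 2 = 1300 pm

1300 pm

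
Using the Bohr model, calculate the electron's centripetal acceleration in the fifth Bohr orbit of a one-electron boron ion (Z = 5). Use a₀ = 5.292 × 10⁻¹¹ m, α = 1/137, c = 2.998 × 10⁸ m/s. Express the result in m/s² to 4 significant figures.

r = n²a₀/Z = 2.646 × 10⁻¹⁰ m, v = Zαc/n = 2.188 × 10⁶ m/s
a = v²/r = (2.188 × 10⁶)² / 2.646 × 10⁻¹⁰ = 1.810 × 10²² m/s²

1.810 × 10²² m/s²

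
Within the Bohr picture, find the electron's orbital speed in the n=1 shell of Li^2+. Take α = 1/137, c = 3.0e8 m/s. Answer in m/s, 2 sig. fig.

6.6e6 m/s

v_n = Zαc/n = 3 × 0.0073 × 3.0e8 / 1
    = 6.6e6 m/s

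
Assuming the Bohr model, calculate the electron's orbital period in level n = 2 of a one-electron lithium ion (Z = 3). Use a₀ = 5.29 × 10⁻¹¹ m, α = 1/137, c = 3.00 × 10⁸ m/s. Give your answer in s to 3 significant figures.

r = n²a₀/Z = 2²·5.29 × 10⁻¹¹/3 = 7.05 × 10⁻¹¹ m
v = Zαc/n = 3·0.00730·3.00 × 10⁸/2 = 3.28 × 10⁶ m/s
T = 2πr/v = 1.35 × 10⁻¹⁶ s

1.35 × 10⁻¹⁶ s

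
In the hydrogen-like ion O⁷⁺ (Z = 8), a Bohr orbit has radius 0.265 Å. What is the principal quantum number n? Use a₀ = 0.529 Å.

r_n = n²a₀/Z ⇒ n² = rZ/a₀ = 0.265 × 8 / 0.529 ≈ 4.01
n = 2

2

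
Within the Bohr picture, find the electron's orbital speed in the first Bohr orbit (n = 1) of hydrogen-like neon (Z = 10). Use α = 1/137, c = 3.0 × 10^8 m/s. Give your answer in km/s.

v_n = Zαc/n = 10 × 0.0073 × 3.0 × 10^8 / 1
    = 2.2 × 10^4 km/s

2.2 × 10^4 km/s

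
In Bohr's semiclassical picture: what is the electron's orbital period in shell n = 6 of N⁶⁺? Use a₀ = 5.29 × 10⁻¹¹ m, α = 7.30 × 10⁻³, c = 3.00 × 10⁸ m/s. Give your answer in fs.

r = n²a₀/Z = 6²·5.29 × 10⁻¹¹/7 = 2.72 × 10⁻¹⁰ m
v = Zαc/n = 7·0.00730·3.00 × 10⁸/6 = 2.56 × 10⁶ m/s
T = 2πr/v = 6.69 × 10⁻¹⁶ s = 0.669 fs

0.669 fs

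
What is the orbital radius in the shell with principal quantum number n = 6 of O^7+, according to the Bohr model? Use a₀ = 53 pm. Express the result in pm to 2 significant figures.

r_n = n²a₀/Z = 6² × 53 / 8
    = 36 × 53 / 8 = 240 pm

240 pm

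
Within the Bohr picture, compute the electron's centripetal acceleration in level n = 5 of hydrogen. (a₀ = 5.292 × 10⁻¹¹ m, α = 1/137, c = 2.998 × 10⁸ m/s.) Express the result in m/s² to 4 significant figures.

1.448 × 10²⁰ m/s²

r = n²a₀/Z = 1.323 × 10⁻⁹ m, v = Zαc/n = 4.377 × 10⁵ m/s
a = v²/r = (4.377 × 10⁵)² / 1.323 × 10⁻⁹ = 1.448 × 10²⁰ m/s²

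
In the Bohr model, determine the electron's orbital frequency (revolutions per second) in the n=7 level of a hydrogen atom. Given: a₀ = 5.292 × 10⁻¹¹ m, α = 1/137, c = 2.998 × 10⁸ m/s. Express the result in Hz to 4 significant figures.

r = n²a₀/Z = 2.593 × 10⁻⁹ m, v = Zαc/n = 3.126 × 10⁵ m/s
f = v/(2πr) = 1.919 × 10¹³ Hz

1.919 × 10¹³ Hz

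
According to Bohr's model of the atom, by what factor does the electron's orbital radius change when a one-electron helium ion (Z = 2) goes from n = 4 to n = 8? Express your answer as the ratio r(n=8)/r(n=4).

r ∝ Z^-1 · n^2; with Z fixed, r ∝ n^2.
r(n=8)/r(n=4) = (8/4)^2 = 4

4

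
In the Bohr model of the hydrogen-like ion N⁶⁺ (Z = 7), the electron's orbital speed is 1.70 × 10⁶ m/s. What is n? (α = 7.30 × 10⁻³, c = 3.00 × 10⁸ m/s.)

9

v_n = Zαc/n ⇒ n = Zαc/v = 7 × 0.00730 × 3.00 × 10⁸ / 1.70 × 10⁶ ≈ 9.02
n = 9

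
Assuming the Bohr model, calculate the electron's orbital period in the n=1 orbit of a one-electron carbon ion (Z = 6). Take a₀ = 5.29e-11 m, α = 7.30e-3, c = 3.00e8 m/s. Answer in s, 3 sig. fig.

4.22e-18 s

r = n²a₀/Z = 1²·5.29e-11/6 = 8.82e-12 m
v = Zαc/n = 6·0.00730·3.00e8/1 = 1.31e7 m/s
T = 2πr/v = 4.22e-18 s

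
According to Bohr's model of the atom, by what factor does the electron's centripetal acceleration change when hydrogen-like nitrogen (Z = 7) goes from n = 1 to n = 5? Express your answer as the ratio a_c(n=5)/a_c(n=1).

a_c ∝ Z^3 · n^-4; with Z fixed, a_c ∝ n^-4.
a_c(n=5)/a_c(n=1) = (5/1)^-4 = 1/625

1/625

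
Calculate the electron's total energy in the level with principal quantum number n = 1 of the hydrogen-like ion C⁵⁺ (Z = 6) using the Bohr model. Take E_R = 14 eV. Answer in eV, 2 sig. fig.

E_n = −E_R·Z²/n² = −14 × 6²/1² = -500 eV

-500 eV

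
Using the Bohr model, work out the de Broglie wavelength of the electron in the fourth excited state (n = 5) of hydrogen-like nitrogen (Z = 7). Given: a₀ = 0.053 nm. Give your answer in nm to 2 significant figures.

The Bohr quantisation condition is nλ = 2πr_n.
r_n = n²a₀/Z = 0.19 nm
λ = 2πr_n/n = 2π·0.19/5 = 0.24 nm

0.24 nm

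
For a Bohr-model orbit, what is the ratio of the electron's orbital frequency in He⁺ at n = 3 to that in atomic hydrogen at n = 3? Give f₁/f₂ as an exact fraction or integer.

f ∝ Z^2 · n^-3
f₁/f₂ = (2/1)^2 · (3/3)^-3 = 4

4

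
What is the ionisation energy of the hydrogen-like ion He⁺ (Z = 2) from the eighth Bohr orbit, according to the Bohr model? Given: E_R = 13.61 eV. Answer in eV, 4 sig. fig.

0.8506 eV

E_n = −E_R·Z²/n² = −13.61 × 2²/8² eV = -0.8506 eV
Ionisation energy = −E_n = 0.8506 eV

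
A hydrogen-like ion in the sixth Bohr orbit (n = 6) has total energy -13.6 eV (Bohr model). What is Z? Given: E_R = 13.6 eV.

6

E_n = −E_R Z²/n² ⇒ Z² = −E_n n²/E_R = 13.6 × 6² / 13.6 ≈ 36.00
Z = 6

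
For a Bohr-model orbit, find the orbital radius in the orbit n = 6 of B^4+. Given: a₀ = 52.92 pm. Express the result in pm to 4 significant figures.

381.0 pm

r_n = n²a₀/Z = 6² × 52.92 / 5
    = 36 × 52.92 / 5 = 381.0 pm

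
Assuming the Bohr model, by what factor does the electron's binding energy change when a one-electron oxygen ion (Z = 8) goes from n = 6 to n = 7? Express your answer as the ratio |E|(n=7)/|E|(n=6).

36/49

|E| ∝ Z^2 · n^-2; with Z fixed, |E| ∝ n^-2.
|E|(n=7)/|E|(n=6) = (7/6)^-2 = 36/49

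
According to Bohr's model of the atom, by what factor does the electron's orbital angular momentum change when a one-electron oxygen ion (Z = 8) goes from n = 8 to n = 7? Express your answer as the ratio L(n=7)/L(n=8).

7/8

L = nℏ depends only on n, so L ∝ n.
L(n=7)/L(n=8) = (7/8)^1 = 7/8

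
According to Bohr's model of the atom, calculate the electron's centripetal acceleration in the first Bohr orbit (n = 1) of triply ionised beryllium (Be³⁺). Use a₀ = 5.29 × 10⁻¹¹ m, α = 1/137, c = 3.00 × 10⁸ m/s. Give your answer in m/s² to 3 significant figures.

r = n²a₀/Z = 1.32 × 10⁻¹¹ m, v = Zαc/n = 8.76 × 10⁶ m/s
a = v²/r = (8.76 × 10⁶)² / 1.32 × 10⁻¹¹ = 5.80 × 10²⁴ m/s²

5.80 × 10²⁴ m/s²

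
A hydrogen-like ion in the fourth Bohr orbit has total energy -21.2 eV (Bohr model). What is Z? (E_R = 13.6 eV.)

E_n = −E_R Z²/n² ⇒ Z² = −E_n n²/E_R = 21.2 × 4² / 13.6 ≈ 24.94
Z = 5

5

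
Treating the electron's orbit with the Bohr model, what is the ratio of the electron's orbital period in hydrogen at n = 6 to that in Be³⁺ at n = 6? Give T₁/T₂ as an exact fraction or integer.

T ∝ Z^-2 · n^3
T₁/T₂ = (1/4)^-2 · (6/6)^3 = 16

16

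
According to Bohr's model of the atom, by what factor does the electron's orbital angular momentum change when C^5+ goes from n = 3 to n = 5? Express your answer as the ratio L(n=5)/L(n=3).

5/3

L = nℏ depends only on n, so L ∝ n.
L(n=5)/L(n=3) = (5/3)^1 = 5/3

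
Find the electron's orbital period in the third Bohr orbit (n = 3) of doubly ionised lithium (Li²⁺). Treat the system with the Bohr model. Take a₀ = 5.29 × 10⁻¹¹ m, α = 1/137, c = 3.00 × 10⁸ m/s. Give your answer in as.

r = n²a₀/Z = 3²·5.29 × 10⁻¹¹/3 = 1.59 × 10⁻¹⁰ m
v = Zαc/n = 3·0.00730·3.00 × 10⁸/3 = 2.19 × 10⁶ m/s
T = 2πr/v = 4.55 × 10⁻¹⁶ s = 455 as

455 as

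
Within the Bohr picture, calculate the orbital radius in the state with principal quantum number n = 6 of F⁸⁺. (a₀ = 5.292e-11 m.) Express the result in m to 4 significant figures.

r_n = n²a₀/Z = 6² × 5.292e-11 / 9
    = 36 × 5.292e-11 / 9 = 2.117e-10 m

2.117e-10 m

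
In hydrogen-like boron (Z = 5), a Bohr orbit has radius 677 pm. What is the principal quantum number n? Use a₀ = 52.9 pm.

r_n = n²a₀/Z ⇒ n² = rZ/a₀ = 677 × 5 / 52.9 ≈ 63.99
n = 8

8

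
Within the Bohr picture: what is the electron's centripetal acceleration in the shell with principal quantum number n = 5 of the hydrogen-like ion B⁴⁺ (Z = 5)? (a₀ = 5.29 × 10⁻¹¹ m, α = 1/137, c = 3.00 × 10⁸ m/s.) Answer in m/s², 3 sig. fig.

r = n²a₀/Z = 2.64 × 10⁻¹⁰ m, v = Zαc/n = 2.19 × 10⁶ m/s
a = v²/r = (2.19 × 10⁶)² / 2.64 × 10⁻¹⁰ = 1.81 × 10²² m/s²

1.81 × 10²² m/s²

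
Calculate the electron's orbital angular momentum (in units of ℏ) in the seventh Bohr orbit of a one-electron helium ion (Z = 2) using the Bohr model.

7

L_n = nℏ, so L/ℏ = n = 7.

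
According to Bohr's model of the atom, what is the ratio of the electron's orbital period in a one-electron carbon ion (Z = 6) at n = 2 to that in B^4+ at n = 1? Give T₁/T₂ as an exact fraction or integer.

50/9

T ∝ Z^-2 · n^3
T₁/T₂ = (6/5)^-2 · (2/1)^3 = 50/9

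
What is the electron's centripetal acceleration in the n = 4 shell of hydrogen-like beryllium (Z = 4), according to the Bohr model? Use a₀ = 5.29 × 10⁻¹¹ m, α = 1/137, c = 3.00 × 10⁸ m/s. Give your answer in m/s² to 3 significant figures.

r = n²a₀/Z = 2.12 × 10⁻¹⁰ m, v = Zαc/n = 2.19 × 10⁶ m/s
a = v²/r = (2.19 × 10⁶)² / 2.12 × 10⁻¹⁰ = 2.27 × 10²² m/s²

2.27 × 10²² m/s²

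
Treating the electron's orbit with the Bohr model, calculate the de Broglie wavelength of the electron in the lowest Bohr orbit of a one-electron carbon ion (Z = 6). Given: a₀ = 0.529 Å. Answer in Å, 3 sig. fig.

0.554 Å

The Bohr quantisation condition is nλ = 2πr_n.
r_n = n²a₀/Z = 0.0882 Å
λ = 2πr_n/n = 2π·0.0882/1 = 0.554 Å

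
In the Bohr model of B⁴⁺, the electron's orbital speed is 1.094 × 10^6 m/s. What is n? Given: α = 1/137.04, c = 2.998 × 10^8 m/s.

10

v_n = Zαc/n ⇒ n = Zαc/v = 5 × 0.007297 × 2.998 × 10^8 / 1.094 × 10^6 ≈ 10.00
n = 10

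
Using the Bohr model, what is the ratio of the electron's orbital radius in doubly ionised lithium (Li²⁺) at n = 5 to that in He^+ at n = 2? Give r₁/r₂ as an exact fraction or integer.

25/6

r ∝ Z^-1 · n^2
r₁/r₂ = (3/2)^-1 · (5/2)^2 = 25/6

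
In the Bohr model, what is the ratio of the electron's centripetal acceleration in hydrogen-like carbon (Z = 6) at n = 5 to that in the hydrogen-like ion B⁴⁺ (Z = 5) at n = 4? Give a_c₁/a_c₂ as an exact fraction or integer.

a_c ∝ Z^3 · n^-4
a_c₁/a_c₂ = (6/5)^3 · (5/4)^-4 = 55296/78125

55296/78125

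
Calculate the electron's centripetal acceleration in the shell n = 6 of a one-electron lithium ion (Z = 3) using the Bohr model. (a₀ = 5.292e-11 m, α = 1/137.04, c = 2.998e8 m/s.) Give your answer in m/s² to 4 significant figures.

1.884e21 m/s²

r = n²a₀/Z = 6.350e-10 m, v = Zαc/n = 1.094e6 m/s
a = v²/r = (1.094e6)² / 6.350e-10 = 1.884e21 m/s²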